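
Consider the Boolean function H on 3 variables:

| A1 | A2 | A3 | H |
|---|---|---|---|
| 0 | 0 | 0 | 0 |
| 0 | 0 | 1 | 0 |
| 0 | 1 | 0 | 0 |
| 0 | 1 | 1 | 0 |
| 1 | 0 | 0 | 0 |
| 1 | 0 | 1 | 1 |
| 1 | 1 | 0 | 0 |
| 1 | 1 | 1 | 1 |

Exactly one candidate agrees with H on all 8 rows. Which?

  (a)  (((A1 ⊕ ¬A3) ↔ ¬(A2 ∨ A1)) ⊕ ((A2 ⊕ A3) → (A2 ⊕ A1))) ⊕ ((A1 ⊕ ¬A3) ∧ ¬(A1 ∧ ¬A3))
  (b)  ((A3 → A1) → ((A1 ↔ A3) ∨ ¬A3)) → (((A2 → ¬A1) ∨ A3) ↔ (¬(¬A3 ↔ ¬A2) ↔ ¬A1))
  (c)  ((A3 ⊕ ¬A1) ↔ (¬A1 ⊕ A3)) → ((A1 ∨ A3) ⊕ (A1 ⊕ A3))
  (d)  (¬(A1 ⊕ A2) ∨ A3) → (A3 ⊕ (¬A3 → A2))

c

(a) disagrees with H on (0,0,0) (formula → 1, table → 0); rule it out.
(b) disagrees with H on (0,0,1) (formula → 1, table → 0); rule it out.
(d) disagrees with H on (0,1,0) (formula → 1, table → 0); rule it out.
Only (c) survives; checking it on all 8 rows confirms it matches H.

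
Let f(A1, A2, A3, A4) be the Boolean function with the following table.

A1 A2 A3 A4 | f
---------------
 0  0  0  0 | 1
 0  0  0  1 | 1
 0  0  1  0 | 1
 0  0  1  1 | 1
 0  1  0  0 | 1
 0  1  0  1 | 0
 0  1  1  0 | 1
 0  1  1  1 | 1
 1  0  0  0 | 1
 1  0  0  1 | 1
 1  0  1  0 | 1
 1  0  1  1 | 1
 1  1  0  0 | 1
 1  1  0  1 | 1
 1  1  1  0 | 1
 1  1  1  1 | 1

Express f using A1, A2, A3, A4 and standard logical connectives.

f(A1, A2, A3, A4) = (((A1' · A2) · A3') · A4)'

Only row (0,1,0,1) gives 0. So f is 1 everywhere except there — the complement of the minterm ¬A1·A2·¬A3·A4.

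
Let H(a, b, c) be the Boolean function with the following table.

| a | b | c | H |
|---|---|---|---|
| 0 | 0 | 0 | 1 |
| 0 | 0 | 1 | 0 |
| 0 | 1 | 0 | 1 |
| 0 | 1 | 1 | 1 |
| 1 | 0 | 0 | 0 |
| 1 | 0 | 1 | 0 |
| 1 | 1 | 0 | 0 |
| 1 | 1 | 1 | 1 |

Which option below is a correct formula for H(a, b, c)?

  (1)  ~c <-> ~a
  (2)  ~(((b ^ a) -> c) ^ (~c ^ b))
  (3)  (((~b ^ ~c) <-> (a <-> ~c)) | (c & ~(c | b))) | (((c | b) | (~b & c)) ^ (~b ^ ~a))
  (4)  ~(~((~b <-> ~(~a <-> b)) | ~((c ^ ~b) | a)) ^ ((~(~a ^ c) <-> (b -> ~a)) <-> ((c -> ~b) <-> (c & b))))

(1): at (0,1,1) it gives 0, but H = 1 — eliminated.
(3): at (0,0,1) it gives 1, but H = 0 — eliminated.
(4): at (0,0,0) it gives 0, but H = 1 — eliminated.
(2) is the remaining candidate, and it agrees with H on all 8 inputs.

2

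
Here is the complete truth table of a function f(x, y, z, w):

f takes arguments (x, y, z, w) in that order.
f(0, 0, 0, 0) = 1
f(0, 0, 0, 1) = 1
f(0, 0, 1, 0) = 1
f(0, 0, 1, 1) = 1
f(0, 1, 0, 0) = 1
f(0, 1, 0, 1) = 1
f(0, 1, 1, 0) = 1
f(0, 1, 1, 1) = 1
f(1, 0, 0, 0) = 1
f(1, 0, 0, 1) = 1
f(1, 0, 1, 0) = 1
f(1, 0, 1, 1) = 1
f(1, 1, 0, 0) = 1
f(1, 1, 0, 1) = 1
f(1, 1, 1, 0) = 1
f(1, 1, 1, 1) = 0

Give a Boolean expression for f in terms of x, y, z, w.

The output is 0 only when every input is 1 — NAND of all inputs.

f(x, y, z, w) = ~(((x & y) & z) & w)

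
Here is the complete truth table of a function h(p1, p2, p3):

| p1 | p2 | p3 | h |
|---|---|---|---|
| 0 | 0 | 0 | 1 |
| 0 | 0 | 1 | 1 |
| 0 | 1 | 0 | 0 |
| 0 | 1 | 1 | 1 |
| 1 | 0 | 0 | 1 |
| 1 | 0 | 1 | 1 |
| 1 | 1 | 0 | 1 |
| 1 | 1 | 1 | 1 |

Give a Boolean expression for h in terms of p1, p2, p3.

h(p1, p2, p3) = ¬((¬p1 ∧ p2) ∧ ¬p3)

Only row (0,1,0) gives 0. So h is 1 everywhere except there — the complement of the minterm ¬p1·p2·¬p3.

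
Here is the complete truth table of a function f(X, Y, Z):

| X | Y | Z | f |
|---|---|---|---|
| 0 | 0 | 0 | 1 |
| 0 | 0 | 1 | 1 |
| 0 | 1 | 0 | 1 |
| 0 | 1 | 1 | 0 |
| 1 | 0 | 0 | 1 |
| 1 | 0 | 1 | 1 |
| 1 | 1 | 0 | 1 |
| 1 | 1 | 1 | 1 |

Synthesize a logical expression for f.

f(X, Y, Z) = not ((not X and Y) and Z)

Only row (0,1,1) gives 0. So f is 1 everywhere except there — the complement of the minterm ¬X·Y·Z.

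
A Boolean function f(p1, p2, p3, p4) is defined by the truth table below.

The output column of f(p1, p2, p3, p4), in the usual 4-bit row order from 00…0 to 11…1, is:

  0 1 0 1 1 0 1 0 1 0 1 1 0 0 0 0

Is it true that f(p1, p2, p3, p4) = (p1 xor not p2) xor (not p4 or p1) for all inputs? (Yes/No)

Evaluate (p1 xor not p2) xor (not p4 or p1) on each row and compare to f:
  p1=0, p2=0, p3=0, p4=0: formula gives 0, f = 0 ✓
  p1=0, p2=0, p3=0, p4=1: formula gives 1, f = 1 ✓
  p1=0, p2=0, p3=1, p4=0: formula gives 0, f = 0 ✓
  p1=0, p2=0, p3=1, p4=1: formula gives 1, f = 1 ✓
  …
  p1=1, p2=0, p3=0, p4=1: formula gives 1, but f = 0 ✗
Since they disagree at (1,0,0,1), the expression is not a correct formula for f.

No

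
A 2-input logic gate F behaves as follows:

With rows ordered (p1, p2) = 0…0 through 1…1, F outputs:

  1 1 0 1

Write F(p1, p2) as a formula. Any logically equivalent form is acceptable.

This is p1 → p2 (false only at 1,0).

F(p1, p2) = p1 -> p2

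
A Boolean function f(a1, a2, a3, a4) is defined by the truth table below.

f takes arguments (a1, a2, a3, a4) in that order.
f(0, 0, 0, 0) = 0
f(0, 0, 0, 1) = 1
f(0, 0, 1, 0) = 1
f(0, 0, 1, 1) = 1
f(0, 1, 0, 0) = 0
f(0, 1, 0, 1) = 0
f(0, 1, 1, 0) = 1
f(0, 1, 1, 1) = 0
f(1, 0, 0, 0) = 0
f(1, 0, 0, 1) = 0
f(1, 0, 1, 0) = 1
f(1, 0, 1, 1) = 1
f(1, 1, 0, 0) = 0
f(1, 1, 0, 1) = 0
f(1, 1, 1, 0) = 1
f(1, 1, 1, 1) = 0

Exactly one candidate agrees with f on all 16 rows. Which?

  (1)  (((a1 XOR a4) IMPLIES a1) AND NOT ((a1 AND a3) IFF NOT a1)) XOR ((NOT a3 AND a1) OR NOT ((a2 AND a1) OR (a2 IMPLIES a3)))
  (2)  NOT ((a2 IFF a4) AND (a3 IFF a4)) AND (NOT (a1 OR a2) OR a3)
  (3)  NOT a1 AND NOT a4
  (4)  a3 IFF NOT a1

2

(1): at (0,0,0,0) it gives 1, but f = 0 — eliminated.
(3): at (0,0,0,0) it gives 1, but f = 0 — eliminated.
(4): at (0,0,0,1) it gives 0, but f = 1 — eliminated.
(2) is the remaining candidate, and it agrees with f on all 16 inputs.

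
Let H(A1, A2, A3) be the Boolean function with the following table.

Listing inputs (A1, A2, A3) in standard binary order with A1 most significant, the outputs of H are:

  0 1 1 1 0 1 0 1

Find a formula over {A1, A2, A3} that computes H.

H(A1, A2, A3) = ¬((((¬A1 ∧ ¬A2) ∧ ¬A3) ∨ ((A1 ∧ ¬A2) ∧ ¬A3)) ∨ ((A1 ∧ A2) ∧ ¬A3))

The 0-rows are (0,0,0), (1,0,0), (1,1,0). Take each as a conjunction (¬A1·¬A2·¬A3, A1·¬A2·¬A3, A1·A2·¬A3), form their disjunction, and complement — that gives a formula that is 1 everywhere H is.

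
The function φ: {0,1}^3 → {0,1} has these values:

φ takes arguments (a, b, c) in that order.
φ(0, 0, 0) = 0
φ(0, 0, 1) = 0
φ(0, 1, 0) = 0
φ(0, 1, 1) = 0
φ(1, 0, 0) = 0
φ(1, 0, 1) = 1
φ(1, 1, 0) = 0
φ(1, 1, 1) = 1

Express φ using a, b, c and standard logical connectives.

φ(a, b, c) = ((a AND NOT b) AND c) OR ((a AND b) AND c)

φ=1 on 2 inputs: (1,0,1), (1,1,1). Reading each as a conjunction of literals (a·¬b·c, a·b·c) and taking the OR gives the canonical DNF.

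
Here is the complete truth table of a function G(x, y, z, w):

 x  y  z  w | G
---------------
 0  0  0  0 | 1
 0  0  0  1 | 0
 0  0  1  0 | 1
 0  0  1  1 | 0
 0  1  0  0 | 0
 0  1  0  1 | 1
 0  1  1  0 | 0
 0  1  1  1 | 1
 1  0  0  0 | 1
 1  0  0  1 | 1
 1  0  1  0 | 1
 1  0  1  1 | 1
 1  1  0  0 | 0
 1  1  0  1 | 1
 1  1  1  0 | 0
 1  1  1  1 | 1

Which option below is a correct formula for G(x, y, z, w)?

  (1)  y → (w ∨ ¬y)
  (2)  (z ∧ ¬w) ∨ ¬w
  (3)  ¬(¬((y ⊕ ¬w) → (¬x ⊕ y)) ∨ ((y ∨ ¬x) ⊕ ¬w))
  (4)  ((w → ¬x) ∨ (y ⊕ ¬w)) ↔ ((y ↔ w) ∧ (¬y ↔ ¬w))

4

(1): at (0,0,0,1) it gives 1, but G = 0 — eliminated.
(2): at (0,1,0,0) it gives 1, but G = 0 — eliminated.
(3): at (0,1,0,0) it gives 1, but G = 0 — eliminated.
That leaves (4). Evaluating it on every row reproduces the table of G exactly.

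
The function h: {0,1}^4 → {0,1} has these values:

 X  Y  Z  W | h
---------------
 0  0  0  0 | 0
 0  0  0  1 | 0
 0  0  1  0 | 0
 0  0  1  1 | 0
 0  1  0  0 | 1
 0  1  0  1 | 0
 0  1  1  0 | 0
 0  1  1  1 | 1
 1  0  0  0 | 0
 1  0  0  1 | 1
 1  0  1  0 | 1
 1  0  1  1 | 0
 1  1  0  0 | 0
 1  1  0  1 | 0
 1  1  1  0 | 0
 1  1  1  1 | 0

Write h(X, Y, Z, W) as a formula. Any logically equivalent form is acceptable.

h(X, Y, Z, W) = (((((~X & Y) & ~Z) & ~W) | (((~X & Y) & Z) & W)) | (((X & ~Y) & ~Z) & W)) | (((X & ~Y) & Z) & ~W)

The 1-rows are (0,1,0,0), (0,1,1,1), (1,0,0,1), (1,0,1,0). Each contributes one minterm — ¬X·Y·¬Z·¬W; ¬X·Y·Z·W; X·¬Y·¬Z·W; X·¬Y·Z·¬W — and their disjunction is a sum-of-products form of h.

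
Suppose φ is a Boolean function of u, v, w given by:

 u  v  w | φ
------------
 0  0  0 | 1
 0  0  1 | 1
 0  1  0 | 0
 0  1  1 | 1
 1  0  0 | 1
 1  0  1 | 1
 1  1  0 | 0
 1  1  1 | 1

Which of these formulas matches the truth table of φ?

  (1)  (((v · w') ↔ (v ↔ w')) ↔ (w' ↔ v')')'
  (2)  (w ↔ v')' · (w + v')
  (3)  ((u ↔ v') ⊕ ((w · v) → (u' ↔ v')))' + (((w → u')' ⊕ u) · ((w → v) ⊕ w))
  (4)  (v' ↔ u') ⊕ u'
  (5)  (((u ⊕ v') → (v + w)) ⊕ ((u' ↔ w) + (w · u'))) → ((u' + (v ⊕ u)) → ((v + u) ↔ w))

(2) disagrees with φ on (0,0,1) (formula → 0, table → 1); rule it out.
(3) disagrees with φ on (0,0,0) (formula → 0, table → 1); rule it out.
(4) disagrees with φ on (0,0,0) (formula → 0, table → 1); rule it out.
(5) disagrees with φ on (1,1,0) (formula → 1, table → 0); rule it out.
Only (1) survives; checking it on all 8 rows confirms it matches φ.

1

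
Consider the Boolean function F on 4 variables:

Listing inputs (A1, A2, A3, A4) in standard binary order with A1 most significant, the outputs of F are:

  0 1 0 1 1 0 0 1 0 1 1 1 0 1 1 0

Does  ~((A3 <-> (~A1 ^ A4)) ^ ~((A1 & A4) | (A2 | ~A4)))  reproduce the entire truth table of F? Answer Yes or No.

No

Check the formula against F row by row:
  A1=0, A2=0, A3=0, A4=0: formula gives 1, but F = 0 ✗
Row (0,0,0,0) is a counterexample, so the formula is not equivalent to F.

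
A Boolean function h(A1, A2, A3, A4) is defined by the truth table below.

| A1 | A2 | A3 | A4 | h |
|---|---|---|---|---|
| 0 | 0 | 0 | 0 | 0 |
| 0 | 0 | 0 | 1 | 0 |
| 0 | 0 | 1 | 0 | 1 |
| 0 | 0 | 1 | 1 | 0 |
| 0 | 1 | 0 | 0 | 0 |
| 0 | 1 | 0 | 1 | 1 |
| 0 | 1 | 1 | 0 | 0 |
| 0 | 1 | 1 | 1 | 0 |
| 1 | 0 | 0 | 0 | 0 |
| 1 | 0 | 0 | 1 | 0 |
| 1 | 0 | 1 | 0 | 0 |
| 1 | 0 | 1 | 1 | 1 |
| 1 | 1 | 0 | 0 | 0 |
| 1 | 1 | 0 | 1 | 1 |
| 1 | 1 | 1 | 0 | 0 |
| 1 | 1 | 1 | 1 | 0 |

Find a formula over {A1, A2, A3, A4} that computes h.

Collect the rows where h=1 — (0,0,1,0), (0,1,0,1), (1,0,1,1), (1,1,0,1) — and write one minterm per row: ¬A1·¬A2·A3·¬A4, ¬A1·A2·¬A3·A4, A1·¬A2·A3·A4, A1·A2·¬A3·A4. Their union (logical OR) reproduces the table exactly.

h(A1, A2, A3, A4) = (((((A1' · A2') · A3) · A4') + (((A1' · A2) · A3') · A4)) + (((A1 · A2') · A3) · A4)) + (((A1 · A2) · A3') · A4)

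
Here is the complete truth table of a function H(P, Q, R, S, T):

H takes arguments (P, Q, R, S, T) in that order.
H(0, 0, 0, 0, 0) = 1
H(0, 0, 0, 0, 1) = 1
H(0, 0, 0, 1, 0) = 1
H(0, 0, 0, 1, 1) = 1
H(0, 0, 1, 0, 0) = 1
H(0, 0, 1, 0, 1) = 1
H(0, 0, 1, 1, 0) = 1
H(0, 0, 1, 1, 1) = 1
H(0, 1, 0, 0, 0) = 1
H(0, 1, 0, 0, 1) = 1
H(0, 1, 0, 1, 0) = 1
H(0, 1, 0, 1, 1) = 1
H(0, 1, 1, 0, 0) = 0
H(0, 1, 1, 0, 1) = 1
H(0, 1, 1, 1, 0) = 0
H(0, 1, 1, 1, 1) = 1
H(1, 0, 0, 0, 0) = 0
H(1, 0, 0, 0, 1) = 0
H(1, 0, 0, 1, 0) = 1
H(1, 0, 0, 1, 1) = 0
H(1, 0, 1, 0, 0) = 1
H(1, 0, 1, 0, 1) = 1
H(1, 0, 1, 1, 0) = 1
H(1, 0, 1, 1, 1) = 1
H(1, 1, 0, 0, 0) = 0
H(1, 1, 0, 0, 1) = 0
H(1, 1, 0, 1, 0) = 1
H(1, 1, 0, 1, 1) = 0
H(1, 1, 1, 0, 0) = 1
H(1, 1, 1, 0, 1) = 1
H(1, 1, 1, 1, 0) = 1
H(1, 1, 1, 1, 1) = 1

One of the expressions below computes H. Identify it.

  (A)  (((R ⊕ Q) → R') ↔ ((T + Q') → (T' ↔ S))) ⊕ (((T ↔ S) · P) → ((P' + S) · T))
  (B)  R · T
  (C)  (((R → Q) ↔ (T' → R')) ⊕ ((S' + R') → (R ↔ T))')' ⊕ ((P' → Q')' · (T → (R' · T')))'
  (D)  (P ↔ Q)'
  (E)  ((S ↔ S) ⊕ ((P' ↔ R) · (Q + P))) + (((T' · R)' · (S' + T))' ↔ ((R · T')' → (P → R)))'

(A) disagrees with H on (0,0,0,0,1) (formula → 0, table → 1); rule it out.
(B) disagrees with H on (0,0,0,0,0) (formula → 0, table → 1); rule it out.
(C) disagrees with H on (0,0,0,0,1) (formula → 0, table → 1); rule it out.
(D) disagrees with H on (0,0,0,0,0) (formula → 0, table → 1); rule it out.
Only (E) survives; checking it on all 32 rows confirms it matches H.

E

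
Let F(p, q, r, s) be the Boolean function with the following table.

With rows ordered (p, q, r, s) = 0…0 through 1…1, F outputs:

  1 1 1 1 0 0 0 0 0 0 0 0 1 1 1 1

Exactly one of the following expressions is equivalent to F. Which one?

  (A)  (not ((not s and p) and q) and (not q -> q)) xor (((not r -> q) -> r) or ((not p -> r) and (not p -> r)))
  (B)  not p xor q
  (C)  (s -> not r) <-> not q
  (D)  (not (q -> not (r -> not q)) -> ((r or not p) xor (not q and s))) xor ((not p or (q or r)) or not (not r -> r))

(A) fails at (0,1,0,0): the formula yields 1, F is 0.
(C) fails at (0,0,1,1): the formula yields 0, F is 1.
(D) fails at (0,0,0,0): the formula yields 0, F is 1.
Only (B) survives; checking it on all 16 rows confirms it matches F.

B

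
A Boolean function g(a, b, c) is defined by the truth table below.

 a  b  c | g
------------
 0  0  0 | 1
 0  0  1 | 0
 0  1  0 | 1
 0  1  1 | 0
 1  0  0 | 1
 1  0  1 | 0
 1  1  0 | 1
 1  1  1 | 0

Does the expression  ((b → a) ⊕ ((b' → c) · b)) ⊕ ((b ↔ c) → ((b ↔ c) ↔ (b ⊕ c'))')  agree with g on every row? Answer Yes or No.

No

Evaluate ((b → a) ⊕ ((b' → c) · b)) ⊕ ((b ↔ c) → ((b ↔ c) ↔ (b ⊕ c'))') on each row and compare to g:
  a=0, b=0, c=0: formula gives 1, g = 1 ✓
  a=0, b=0, c=1: formula gives 0, g = 0 ✓
  a=0, b=1, c=0: formula gives 0, but g = 1 ✗
A single disagreement suffices: at (0,1,0) they differ, so the formula does not compute g.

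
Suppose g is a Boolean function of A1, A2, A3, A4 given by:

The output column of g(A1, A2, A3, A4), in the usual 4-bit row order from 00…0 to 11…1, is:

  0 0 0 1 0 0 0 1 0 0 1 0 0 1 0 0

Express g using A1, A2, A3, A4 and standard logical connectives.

The 1-rows are (0,0,1,1), (0,1,1,1), (1,0,1,0), (1,1,0,1). Each contributes one minterm — ¬A1·¬A2·A3·A4; ¬A1·A2·A3·A4; A1·¬A2·A3·¬A4; A1·A2·¬A3·A4 — and their disjunction is a sum-of-products form of g.

g(A1, A2, A3, A4) = (((((NOT A1 AND NOT A2) AND A3) AND A4) OR (((NOT A1 AND A2) AND A3) AND A4)) OR (((A1 AND NOT A2) AND A3) AND NOT A4)) OR (((A1 AND A2) AND NOT A3) AND A4)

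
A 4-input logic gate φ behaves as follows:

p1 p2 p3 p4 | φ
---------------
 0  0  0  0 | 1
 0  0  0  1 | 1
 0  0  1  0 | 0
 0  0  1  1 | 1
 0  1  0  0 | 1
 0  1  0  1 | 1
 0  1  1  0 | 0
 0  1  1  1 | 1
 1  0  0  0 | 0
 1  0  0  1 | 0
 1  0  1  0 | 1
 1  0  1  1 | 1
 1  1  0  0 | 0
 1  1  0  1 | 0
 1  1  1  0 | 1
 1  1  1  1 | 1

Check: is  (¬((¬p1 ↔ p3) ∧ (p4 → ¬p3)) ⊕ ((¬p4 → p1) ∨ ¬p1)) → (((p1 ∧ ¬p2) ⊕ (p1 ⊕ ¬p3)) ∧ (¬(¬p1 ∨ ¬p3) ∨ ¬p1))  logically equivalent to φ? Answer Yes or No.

Yes

Check the formula against φ row by row:
  p1=0, p2=0, p3=0, p4=0: formula gives 1, φ = 1 ✓
  p1=0, p2=0, p3=0, p4=1: formula gives 1, φ = 1 ✓
  p1=0, p2=0, p3=1, p4=0: formula gives 0, φ = 0 ✓
  p1=0, p2=0, p3=1, p4=1: formula gives 1, φ = 1 ✓
  … (the remaining 12 rows also agree.)
All 16 rows match — the expression computes φ exactly.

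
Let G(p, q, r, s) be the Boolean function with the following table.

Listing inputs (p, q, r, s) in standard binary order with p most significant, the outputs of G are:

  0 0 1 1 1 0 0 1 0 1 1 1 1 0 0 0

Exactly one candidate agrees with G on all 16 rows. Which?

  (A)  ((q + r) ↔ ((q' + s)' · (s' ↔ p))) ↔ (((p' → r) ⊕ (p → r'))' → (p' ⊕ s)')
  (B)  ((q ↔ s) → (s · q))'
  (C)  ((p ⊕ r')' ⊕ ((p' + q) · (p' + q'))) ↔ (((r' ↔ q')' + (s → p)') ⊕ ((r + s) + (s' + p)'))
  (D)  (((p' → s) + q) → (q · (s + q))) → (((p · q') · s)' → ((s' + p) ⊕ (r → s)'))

(A) disagrees with G on (0,0,0,0) (formula → 1, table → 0); rule it out.
(B) disagrees with G on (0,0,0,0) (formula → 1, table → 0); rule it out.
(D) disagrees with G on (0,0,0,0) (formula → 1, table → 0); rule it out.
Only (C) survives; checking it on all 16 rows confirms it matches G.

C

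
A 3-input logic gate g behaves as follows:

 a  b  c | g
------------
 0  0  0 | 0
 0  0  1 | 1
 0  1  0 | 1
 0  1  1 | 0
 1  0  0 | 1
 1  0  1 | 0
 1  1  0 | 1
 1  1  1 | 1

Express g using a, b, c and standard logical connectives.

g(a, b, c) = ~((((~a & ~b) & ~c) | ((~a & b) & c)) | ((a & ~b) & c))

The 0-rows are (0,0,0), (0,1,1), (1,0,1). Take each as a conjunction (¬a·¬b·¬c, ¬a·b·c, a·¬b·c), form their disjunction, and complement — that gives a formula that is 1 everywhere g is.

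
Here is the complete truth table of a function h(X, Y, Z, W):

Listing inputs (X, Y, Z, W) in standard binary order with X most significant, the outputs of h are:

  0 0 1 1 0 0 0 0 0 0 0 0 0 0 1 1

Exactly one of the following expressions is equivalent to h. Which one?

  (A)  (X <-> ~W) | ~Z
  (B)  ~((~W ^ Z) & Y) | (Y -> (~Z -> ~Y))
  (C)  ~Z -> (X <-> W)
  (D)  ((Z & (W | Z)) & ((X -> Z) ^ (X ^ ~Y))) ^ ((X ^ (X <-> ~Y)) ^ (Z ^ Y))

D

(A): at (0,0,0,0) it gives 1, but h = 0 — eliminated.
(B): at (0,0,0,0) it gives 1, but h = 0 — eliminated.
(C): at (0,0,0,0) it gives 1, but h = 0 — eliminated.
That leaves (D). Evaluating it on every row reproduces the table of h exactly.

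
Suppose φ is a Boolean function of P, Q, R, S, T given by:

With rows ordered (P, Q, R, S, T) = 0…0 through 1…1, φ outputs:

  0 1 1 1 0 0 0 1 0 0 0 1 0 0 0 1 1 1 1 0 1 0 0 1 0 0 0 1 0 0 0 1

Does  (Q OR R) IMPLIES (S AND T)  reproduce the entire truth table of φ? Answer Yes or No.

No

Check the formula against φ row by row:
  P=0, Q=0, R=0, S=0, T=0: formula gives 1, but φ = 0 ✗
A single disagreement suffices: at (0,0,0,0,0) they differ, so the formula does not compute φ.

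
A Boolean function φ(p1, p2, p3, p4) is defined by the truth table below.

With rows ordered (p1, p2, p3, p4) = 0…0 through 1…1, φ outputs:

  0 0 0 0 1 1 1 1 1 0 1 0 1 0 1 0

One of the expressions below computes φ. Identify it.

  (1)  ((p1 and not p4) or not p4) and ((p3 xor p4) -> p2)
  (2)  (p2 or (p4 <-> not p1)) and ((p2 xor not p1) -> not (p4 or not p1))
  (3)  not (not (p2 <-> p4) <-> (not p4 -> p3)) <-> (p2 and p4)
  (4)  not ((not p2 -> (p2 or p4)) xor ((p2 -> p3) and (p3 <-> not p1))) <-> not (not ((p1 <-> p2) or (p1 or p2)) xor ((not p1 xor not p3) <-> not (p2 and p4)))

2

(1): at (0,0,0,0) it gives 1, but φ = 0 — eliminated.
(3): at (0,0,0,0) it gives 1, but φ = 0 — eliminated.
(4): at (0,0,0,0) it gives 1, but φ = 0 — eliminated.
That leaves (2). Evaluating it on every row reproduces the table of φ exactly.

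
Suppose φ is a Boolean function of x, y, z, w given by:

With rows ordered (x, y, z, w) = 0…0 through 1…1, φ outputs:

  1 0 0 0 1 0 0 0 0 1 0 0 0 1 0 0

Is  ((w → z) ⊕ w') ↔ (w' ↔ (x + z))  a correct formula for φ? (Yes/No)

Check the formula against φ row by row:
  x=0, y=0, z=0, w=0: formula gives 1, φ = 1 ✓
  x=0, y=0, z=0, w=1: formula gives 0, φ = 0 ✓
  x=0, y=0, z=1, w=0: formula gives 0, φ = 0 ✓
  x=0, y=0, z=1, w=1: formula gives 0, φ = 0 ✓
  …and likewise for the remaining 12 rows.
No disagreement on any input; they are logically equivalent.

Yes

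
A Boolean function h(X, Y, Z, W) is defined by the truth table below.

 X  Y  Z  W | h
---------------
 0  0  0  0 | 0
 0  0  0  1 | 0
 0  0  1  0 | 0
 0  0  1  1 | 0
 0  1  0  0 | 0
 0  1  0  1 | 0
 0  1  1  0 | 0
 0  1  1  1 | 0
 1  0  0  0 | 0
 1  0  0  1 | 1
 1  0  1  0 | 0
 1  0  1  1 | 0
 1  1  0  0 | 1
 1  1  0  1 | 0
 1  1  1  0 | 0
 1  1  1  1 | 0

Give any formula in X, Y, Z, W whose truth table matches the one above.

h=1 on 2 inputs: (1,0,0,1), (1,1,0,0). Reading each as a conjunction of literals (X·¬Y·¬Z·W, X·Y·¬Z·¬W) and taking the OR gives the canonical DNF.

h(X, Y, Z, W) = (((X & ~Y) & ~Z) & W) | (((X & Y) & ~Z) & ~W)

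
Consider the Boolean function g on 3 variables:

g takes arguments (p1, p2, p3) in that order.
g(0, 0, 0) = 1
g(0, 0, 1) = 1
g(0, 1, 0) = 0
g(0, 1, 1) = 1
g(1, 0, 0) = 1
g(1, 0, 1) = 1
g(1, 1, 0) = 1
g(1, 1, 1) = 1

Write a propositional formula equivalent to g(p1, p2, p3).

g(p1, p2, p3) = ¬((¬p1 ∧ p2) ∧ ¬p3)

g is 0 on exactly one input, (0,1,0), whose minterm is ¬p1·p2·¬p3. So g is the negation of that single conjunction.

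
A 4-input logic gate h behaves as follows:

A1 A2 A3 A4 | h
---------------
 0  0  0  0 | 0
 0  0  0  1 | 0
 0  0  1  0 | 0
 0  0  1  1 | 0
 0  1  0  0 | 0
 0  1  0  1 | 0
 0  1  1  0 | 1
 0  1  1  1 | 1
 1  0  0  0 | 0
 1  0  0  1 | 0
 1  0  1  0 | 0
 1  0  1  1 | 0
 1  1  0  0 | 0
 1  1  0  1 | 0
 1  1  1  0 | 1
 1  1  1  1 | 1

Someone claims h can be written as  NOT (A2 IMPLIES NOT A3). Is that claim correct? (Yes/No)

Check the formula against h row by row:
  A1=0, A2=0, A3=0, A4=0: formula gives 0, h = 0 ✓
  A1=0, A2=0, A3=0, A4=1: formula gives 0, h = 0 ✓
  A1=0, A2=0, A3=1, A4=0: formula gives 0, h = 0 ✓
  A1=0, A2=0, A3=1, A4=1: formula gives 0, h = 0 ✓
  …and likewise for the remaining 12 rows.
All 16 rows match — the expression computes h exactly.

Yes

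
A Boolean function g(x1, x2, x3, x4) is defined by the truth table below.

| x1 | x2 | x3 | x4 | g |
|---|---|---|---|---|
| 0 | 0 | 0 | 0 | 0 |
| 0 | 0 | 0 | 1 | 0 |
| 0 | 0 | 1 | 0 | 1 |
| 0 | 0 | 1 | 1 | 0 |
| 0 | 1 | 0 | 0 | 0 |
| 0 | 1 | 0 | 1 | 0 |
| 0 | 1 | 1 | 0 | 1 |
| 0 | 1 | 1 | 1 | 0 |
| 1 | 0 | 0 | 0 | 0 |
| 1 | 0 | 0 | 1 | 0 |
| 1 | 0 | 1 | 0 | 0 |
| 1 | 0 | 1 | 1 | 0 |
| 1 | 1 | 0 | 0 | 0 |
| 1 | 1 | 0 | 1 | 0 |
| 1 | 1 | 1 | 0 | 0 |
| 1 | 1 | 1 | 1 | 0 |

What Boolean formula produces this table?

Collect the rows where g=1 — (0,0,1,0), (0,1,1,0) — and write one minterm per row: ¬x1·¬x2·x3·¬x4, ¬x1·x2·x3·¬x4. Their union (logical OR) reproduces the table exactly.

g(x1, x2, x3, x4) = (((x1' · x2') · x3) · x4') + (((x1' · x2) · x3) · x4')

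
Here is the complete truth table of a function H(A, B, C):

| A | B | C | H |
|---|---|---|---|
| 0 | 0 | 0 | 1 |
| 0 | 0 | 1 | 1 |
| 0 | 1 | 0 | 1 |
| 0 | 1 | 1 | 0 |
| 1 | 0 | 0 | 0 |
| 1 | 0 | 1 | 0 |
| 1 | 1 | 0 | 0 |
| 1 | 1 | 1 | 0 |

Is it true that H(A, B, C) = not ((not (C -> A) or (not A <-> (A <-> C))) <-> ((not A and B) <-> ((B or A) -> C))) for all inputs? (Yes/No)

Test each input against both H and the formula:
  A=0, B=0, C=0: formula gives 1, H = 1 ✓
  A=0, B=0, C=1: formula gives 1, H = 1 ✓
  A=0, B=1, C=0: formula gives 1, H = 1 ✓
  A=0, B=1, C=1: formula gives 0, H = 0 ✓
  A=1, B=0, C=0: formula gives 0, H = 0 ✓
  … (the remaining 3 rows also agree.)
Every row agrees, so the formula is equivalent.

Yes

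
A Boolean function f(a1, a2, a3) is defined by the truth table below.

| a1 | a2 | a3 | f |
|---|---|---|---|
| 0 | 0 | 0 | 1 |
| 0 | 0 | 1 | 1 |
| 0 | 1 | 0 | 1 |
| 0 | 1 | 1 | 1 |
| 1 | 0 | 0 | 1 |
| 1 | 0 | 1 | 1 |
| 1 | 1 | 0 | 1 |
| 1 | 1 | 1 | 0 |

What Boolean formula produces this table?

f(a1, a2, a3) = not ((a1 and a2) and a3)

The output is 0 only when every input is 1 — NAND of all inputs.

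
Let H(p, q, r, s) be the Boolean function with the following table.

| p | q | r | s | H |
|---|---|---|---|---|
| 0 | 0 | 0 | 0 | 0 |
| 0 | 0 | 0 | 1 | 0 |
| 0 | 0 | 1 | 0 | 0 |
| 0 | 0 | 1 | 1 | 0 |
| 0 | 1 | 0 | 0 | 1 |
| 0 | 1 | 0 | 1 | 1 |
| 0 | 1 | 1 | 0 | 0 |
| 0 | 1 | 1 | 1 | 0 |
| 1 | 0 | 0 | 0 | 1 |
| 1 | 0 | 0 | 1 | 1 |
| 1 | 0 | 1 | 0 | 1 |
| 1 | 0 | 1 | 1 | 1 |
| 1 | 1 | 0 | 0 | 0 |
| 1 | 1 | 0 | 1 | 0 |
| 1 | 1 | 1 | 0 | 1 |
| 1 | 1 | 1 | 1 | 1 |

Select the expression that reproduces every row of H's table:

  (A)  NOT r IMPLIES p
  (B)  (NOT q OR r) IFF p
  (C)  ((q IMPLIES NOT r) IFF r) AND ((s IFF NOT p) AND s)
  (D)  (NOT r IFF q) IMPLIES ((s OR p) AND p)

(A) disagrees with H on (0,0,1,0) (formula → 1, table → 0); rule it out.
(C) disagrees with H on (0,0,1,1) (formula → 1, table → 0); rule it out.
(D) disagrees with H on (0,0,0,0) (formula → 1, table → 0); rule it out.
(B) is the remaining candidate, and it agrees with H on all 16 inputs.

B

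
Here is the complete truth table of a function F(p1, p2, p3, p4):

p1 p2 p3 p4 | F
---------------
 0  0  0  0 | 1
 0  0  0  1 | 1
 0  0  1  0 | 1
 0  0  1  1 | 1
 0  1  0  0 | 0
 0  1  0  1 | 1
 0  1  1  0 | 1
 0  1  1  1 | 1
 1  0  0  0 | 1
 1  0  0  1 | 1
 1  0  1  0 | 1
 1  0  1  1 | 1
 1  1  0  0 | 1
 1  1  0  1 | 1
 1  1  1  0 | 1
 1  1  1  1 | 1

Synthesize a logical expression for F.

Only row (0,1,0,0) gives 0. So F is 1 everywhere except there — the complement of the minterm ¬p1·p2·¬p3·¬p4.

F(p1, p2, p3, p4) = ~(((~p1 & p2) & ~p3) & ~p4)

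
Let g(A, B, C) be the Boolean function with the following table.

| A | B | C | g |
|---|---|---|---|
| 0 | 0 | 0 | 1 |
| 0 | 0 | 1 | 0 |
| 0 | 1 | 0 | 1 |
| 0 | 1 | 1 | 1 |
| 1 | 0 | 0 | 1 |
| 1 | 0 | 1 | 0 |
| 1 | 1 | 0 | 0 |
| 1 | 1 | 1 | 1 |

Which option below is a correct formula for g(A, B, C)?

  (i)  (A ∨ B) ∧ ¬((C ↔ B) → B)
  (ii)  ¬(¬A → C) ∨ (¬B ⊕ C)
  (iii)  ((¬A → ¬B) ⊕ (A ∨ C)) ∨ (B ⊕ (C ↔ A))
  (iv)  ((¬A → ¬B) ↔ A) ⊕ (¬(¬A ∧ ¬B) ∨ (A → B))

ii

(i): at (0,0,0) it gives 0, but g = 1 — eliminated.
(iii): at (0,1,0) it gives 0, but g = 1 — eliminated.
(iv): at (0,0,1) it gives 1, but g = 0 — eliminated.
(ii) is the remaining candidate, and it agrees with g on all 8 inputs.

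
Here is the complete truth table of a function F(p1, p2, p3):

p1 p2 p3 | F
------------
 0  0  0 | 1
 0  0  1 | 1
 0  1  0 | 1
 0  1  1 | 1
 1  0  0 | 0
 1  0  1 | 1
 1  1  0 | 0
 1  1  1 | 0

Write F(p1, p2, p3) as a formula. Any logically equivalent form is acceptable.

There are just 3 zero rows: (1,0,0), (1,1,0), (1,1,1). Their minterms are p1·¬p2·¬p3, p1·p2·¬p3, p1·p2·p3; the OR of those covers precisely the 0-outputs, and negating it yields F.

F(p1, p2, p3) = not ((((p1 and not p2) and not p3) or ((p1 and p2) and not p3)) or ((p1 and p2) and p3))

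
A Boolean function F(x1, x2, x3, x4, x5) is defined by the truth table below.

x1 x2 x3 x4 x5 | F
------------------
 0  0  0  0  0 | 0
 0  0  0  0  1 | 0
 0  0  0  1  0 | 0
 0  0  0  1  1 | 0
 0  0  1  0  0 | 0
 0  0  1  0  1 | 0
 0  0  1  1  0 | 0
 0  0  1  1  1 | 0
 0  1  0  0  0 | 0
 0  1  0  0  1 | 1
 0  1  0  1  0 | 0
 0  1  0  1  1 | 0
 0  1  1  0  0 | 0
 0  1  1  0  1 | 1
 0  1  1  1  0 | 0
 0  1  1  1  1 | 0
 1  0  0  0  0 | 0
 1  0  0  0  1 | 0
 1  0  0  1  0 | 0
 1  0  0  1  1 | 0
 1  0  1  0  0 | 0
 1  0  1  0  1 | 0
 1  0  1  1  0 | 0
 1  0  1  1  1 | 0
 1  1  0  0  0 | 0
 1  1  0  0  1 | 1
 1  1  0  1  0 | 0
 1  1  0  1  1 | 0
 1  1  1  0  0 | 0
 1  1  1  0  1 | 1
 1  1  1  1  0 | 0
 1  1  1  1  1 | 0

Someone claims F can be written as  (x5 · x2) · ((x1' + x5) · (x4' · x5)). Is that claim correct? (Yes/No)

Check the formula against F row by row:
  x1=0, x2=0, x3=0, x4=0, x5=0: formula gives 0, F = 0 ✓
  x1=0, x2=0, x3=0, x4=0, x5=1: formula gives 0, F = 0 ✓
  x1=0, x2=0, x3=0, x4=1, x5=0: formula gives 0, F = 0 ✓
  x1=0, x2=0, x3=0, x4=1, x5=1: formula gives 0, F = 0 ✓
  … (the remaining 28 rows also agree.)
Every row agrees, so the formula is equivalent.

Yes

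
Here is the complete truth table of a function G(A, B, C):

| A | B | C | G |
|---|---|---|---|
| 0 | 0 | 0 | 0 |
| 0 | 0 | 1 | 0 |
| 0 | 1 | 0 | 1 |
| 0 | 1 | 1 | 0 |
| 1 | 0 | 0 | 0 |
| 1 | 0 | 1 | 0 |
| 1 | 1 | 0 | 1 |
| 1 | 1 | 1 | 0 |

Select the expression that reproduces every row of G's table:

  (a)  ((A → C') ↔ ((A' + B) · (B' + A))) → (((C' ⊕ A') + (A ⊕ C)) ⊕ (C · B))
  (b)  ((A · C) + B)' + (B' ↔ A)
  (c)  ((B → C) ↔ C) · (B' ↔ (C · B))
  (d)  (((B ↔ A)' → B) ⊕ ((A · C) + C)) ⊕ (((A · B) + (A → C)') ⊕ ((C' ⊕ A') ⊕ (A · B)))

c

(a) fails at (0,0,1): the formula yields 1, G is 0.
(b) fails at (0,0,0): the formula yields 1, G is 0.
(d) fails at (0,0,0): the formula yields 1, G is 0.
Only (c) survives; checking it on all 8 rows confirms it matches G.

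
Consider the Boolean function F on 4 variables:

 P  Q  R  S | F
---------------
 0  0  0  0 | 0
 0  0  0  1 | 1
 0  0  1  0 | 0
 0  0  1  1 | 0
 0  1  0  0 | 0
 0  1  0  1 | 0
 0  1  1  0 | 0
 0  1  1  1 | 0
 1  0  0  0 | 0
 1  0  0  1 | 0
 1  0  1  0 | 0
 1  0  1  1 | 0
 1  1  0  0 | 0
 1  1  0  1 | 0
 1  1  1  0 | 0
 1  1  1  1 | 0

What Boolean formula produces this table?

Only row (0,0,0,1) gives 1. That row's minterm ¬P·¬Q·¬R·S is F directly.

F(P, Q, R, S) = ((NOT P AND NOT Q) AND NOT R) AND S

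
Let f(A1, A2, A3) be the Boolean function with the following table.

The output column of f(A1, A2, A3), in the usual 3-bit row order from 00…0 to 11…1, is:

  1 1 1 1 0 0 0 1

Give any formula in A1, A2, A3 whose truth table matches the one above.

The 0-rows are (1,0,0), (1,0,1), (1,1,0). Take each as a conjunction (A1·¬A2·¬A3, A1·¬A2·A3, A1·A2·¬A3), form their disjunction, and complement — that gives a formula that is 1 everywhere f is.

f(A1, A2, A3) = NOT ((((A1 AND NOT A2) AND NOT A3) OR ((A1 AND NOT A2) AND A3)) OR ((A1 AND A2) AND NOT A3))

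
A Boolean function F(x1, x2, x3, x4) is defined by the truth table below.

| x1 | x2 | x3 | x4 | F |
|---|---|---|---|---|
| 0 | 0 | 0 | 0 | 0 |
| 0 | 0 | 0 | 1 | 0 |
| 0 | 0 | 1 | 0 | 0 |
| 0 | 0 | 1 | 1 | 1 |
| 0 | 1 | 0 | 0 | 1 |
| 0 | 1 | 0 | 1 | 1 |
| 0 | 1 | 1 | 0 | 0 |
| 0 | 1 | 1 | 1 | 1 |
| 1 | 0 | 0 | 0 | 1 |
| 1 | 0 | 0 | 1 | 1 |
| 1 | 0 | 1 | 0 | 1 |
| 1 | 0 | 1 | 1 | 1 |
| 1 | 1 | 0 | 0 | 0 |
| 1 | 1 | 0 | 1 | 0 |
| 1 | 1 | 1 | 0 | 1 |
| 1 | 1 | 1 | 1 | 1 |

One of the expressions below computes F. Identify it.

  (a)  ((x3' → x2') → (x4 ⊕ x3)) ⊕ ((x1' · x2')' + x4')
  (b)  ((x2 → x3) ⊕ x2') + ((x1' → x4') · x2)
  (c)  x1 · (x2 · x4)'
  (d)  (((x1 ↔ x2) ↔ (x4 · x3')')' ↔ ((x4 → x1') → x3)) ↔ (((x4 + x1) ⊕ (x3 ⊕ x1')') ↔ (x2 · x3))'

d

(a) disagrees with F on (0,0,0,0) (formula → 1, table → 0); rule it out.
(b) disagrees with F on (0,0,1,1) (formula → 0, table → 1); rule it out.
(c) disagrees with F on (0,0,1,1) (formula → 0, table → 1); rule it out.
(d) is the remaining candidate, and it agrees with F on all 16 inputs.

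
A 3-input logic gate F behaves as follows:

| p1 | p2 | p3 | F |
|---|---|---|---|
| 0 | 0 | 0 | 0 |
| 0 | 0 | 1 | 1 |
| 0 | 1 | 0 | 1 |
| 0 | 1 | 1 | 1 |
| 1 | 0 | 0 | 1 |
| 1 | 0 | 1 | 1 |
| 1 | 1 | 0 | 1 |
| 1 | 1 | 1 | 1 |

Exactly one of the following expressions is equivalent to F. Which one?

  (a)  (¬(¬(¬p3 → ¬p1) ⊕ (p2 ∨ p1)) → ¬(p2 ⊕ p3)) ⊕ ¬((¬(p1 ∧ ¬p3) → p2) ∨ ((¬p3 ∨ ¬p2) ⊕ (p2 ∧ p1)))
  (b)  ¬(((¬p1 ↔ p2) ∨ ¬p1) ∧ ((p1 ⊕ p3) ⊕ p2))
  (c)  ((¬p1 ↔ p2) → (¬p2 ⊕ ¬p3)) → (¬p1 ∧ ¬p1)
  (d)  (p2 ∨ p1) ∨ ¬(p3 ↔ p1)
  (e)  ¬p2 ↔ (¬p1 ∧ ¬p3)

(a) fails at (0,0,0): the formula yields 1, F is 0.
(b) fails at (0,0,0): the formula yields 1, F is 0.
(c) fails at (0,0,0): the formula yields 1, F is 0.
(e) fails at (0,0,0): the formula yields 1, F is 0.
Only (d) survives; checking it on all 8 rows confirms it matches F.

d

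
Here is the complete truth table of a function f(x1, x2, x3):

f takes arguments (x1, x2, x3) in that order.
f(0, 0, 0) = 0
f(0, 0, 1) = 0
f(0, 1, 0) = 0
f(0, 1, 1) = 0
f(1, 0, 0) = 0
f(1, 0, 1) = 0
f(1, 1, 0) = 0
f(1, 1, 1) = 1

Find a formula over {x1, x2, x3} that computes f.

The output is 1 only when every input is 1 — the AND of all inputs.

f(x1, x2, x3) = (x1 · x2) · x3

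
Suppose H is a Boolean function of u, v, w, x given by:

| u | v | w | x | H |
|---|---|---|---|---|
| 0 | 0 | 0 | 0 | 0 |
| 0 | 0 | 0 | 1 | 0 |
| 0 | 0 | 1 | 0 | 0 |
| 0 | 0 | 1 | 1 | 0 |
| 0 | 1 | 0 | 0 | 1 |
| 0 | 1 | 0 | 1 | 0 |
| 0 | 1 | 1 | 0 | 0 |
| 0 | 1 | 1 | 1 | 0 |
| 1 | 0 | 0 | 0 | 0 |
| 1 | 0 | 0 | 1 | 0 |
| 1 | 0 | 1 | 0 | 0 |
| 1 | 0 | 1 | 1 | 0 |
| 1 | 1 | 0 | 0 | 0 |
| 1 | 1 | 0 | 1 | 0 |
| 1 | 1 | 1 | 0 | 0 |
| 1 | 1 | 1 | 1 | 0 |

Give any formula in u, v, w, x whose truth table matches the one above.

H is 1 on exactly one input, (0,1,0,0), whose minterm is ¬u·v·¬w·¬x. So H is just that conjunction.

H(u, v, w, x) = ((NOT u AND v) AND NOT w) AND NOT x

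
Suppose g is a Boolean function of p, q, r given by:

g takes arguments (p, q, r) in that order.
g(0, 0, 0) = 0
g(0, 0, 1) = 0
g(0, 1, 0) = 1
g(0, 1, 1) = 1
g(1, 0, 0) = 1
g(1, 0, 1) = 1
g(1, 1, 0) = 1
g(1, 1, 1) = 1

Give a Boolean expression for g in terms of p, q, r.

g(p, q, r) = ~(((~p & ~q) & ~r) | ((~p & ~q) & r))

g is 0 on only 2 rows — (0,0,0), (0,0,1). Writing each as a minterm (¬p·¬q·¬r, ¬p·¬q·r) and OR-ing them characterizes exactly where g=0, so g is the negation of that disjunction.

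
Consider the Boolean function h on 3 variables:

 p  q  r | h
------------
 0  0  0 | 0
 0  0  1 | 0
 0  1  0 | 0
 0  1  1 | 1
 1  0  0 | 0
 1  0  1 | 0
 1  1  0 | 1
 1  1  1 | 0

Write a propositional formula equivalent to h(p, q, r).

Collect the rows where h=1 — (0,1,1), (1,1,0) — and write one minterm per row: ¬p·q·r, p·q·¬r. Their union (logical OR) reproduces the table exactly.

h(p, q, r) = ((NOT p AND q) AND r) OR ((p AND q) AND NOT r)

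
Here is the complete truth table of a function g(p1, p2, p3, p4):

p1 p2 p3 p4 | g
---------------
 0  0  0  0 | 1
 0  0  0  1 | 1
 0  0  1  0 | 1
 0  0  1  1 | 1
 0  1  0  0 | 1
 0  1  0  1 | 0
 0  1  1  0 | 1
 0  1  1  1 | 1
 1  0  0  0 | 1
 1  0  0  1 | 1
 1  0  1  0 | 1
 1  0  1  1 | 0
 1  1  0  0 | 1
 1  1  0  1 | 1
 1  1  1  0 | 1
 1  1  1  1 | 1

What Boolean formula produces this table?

g(p1, p2, p3, p4) = not ((((not p1 and p2) and not p3) and p4) or (((p1 and not p2) and p3) and p4))

There are just 2 zero rows: (0,1,0,1), (1,0,1,1). Their minterms are ¬p1·p2·¬p3·p4, p1·¬p2·p3·p4; the OR of those covers precisely the 0-outputs, and negating it yields g.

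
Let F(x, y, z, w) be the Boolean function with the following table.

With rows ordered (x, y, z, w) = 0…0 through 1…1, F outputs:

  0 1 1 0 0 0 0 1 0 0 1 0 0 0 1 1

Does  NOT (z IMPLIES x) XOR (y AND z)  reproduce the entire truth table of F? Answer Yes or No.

Check the formula against F row by row:
  x=0, y=0, z=0, w=0: formula gives 0, F = 0 ✓
  x=0, y=0, z=0, w=1: formula gives 0, but F = 1 ✗
Row (0,0,0,1) is a counterexample, so the formula is not equivalent to F.

No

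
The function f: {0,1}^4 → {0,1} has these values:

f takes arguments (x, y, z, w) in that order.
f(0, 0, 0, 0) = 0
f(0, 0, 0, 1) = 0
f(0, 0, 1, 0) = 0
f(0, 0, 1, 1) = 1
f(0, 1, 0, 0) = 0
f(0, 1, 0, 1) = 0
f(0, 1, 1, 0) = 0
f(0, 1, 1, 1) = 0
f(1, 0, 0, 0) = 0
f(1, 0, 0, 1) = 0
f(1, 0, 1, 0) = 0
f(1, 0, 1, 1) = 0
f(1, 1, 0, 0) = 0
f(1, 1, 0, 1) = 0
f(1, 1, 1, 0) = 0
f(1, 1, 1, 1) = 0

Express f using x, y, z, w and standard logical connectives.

f(x, y, z, w) = ((not x and not y) and z) and w

Only row (0,0,1,1) gives 1. That row's minterm ¬x·¬y·z·w is f directly.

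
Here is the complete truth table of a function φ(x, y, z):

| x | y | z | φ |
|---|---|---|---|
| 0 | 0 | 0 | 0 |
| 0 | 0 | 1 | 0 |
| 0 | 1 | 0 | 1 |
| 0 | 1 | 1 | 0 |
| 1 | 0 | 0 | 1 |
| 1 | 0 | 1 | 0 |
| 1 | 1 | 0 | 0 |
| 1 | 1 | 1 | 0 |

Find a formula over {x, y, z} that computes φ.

φ(x, y, z) = ((x' · y) · z') + ((x · y') · z')

The 1-rows are (0,1,0), (1,0,0). Each contributes one minterm — ¬x·y·¬z; x·¬y·¬z — and their disjunction is a sum-of-products form of φ.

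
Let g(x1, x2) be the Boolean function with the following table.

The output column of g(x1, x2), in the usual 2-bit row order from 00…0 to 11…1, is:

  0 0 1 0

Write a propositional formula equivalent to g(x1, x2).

g(x1, x2) = x1 · x2'

g is 1 on exactly one input, (1,0), whose minterm is x1·¬x2. So g is just that conjunction.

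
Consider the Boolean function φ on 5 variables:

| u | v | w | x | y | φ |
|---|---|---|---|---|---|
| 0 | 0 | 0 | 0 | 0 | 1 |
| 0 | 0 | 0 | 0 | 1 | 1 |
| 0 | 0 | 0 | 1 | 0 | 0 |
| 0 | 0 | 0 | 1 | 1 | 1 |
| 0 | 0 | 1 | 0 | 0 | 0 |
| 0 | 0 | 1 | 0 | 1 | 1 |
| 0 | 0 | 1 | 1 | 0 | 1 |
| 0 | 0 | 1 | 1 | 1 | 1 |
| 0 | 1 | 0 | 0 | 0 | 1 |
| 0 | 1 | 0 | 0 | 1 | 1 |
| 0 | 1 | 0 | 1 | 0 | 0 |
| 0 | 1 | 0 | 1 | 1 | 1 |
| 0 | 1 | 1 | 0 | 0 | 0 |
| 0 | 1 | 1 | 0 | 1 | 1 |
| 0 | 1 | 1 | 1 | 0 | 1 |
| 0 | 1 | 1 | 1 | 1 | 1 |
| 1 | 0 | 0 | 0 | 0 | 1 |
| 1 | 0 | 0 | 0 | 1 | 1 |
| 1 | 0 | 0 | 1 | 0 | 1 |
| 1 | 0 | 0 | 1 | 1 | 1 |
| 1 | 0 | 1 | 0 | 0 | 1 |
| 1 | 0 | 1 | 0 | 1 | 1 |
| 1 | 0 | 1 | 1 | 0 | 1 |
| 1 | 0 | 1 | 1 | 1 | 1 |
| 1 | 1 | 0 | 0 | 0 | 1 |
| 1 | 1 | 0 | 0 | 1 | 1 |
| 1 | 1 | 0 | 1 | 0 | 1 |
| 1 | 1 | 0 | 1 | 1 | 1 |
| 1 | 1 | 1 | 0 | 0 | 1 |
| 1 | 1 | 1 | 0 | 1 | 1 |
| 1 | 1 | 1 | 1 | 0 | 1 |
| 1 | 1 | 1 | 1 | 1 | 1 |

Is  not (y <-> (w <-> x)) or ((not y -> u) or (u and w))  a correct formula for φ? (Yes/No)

Test each input against both φ and the formula:
  u=0, v=0, w=0, x=0, y=0: formula gives 1, φ = 1 ✓
  u=0, v=0, w=0, x=0, y=1: formula gives 1, φ = 1 ✓
  u=0, v=0, w=0, x=1, y=0: formula gives 0, φ = 0 ✓
  u=0, v=0, w=0, x=1, y=1: formula gives 1, φ = 1 ✓
  … (the remaining 28 rows also agree.)
All 32 rows match — the expression computes φ exactly.

Yes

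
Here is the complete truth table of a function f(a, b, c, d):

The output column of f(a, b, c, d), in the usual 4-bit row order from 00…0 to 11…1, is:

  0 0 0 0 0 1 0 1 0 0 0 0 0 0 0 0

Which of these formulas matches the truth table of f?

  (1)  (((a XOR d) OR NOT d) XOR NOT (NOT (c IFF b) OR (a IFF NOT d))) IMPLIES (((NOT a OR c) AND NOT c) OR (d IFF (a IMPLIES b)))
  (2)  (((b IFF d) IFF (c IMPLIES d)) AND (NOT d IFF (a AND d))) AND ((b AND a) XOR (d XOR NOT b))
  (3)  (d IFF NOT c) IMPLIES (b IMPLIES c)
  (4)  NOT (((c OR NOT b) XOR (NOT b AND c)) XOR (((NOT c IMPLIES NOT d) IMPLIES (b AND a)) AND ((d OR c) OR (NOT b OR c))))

(1) fails at (0,0,0,0): the formula yields 1, f is 0.
(3) fails at (0,0,0,0): the formula yields 1, f is 0.
(4) fails at (0,0,0,1): the formula yields 1, f is 0.
Only (2) survives; checking it on all 16 rows confirms it matches f.

2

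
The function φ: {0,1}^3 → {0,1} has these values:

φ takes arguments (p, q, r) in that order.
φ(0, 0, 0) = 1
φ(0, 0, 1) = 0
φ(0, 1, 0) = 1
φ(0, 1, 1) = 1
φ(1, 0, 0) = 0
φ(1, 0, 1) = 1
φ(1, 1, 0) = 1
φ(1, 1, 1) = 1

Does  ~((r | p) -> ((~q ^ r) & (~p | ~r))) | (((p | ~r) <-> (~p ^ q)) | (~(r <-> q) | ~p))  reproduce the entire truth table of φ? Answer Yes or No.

Evaluate ~((r | p) -> ((~q ^ r) & (~p | ~r))) | (((p | ~r) <-> (~p ^ q)) | (~(r <-> q) | ~p)) on each row and compare to φ:
  p=0, q=0, r=0: formula gives 1, φ = 1 ✓
  p=0, q=0, r=1: formula gives 1, but φ = 0 ✗
Since they disagree at (0,0,1), the expression is not a correct formula for φ.

No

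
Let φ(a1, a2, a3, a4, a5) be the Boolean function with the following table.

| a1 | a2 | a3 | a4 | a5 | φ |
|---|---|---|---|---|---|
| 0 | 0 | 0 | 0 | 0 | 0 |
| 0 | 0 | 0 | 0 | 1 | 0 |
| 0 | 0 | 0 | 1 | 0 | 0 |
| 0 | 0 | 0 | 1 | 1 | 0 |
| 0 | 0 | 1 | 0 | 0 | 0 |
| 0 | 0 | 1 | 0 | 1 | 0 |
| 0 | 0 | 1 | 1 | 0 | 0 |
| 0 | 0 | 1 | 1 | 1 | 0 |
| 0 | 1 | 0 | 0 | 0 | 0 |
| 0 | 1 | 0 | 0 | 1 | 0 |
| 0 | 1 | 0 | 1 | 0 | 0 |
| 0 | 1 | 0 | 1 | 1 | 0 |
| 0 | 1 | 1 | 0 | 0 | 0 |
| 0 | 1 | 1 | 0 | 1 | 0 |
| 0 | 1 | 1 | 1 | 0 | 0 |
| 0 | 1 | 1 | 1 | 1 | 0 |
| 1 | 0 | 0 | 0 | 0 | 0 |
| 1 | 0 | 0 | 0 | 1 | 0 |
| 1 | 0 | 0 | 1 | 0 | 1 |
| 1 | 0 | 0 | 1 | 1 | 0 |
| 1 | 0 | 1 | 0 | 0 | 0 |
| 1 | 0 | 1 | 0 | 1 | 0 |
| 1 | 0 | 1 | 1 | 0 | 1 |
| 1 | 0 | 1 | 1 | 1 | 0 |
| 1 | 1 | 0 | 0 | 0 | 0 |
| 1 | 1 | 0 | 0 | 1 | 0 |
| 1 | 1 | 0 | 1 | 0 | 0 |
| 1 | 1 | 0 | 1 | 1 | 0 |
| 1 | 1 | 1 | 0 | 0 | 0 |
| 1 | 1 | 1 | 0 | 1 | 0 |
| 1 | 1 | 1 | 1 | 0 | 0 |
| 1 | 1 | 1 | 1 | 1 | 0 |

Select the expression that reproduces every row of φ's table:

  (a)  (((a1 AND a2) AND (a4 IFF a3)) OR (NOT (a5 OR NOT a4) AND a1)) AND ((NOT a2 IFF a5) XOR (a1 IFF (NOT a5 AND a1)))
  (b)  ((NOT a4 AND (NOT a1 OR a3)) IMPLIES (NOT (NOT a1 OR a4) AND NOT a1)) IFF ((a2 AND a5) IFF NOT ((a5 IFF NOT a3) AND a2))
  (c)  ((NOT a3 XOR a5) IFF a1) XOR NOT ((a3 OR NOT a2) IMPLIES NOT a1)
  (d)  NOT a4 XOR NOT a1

(b) disagrees with φ on (0,0,0,0,0) (formula → 1, table → 0); rule it out.
(c) disagrees with φ on (0,0,0,0,1) (formula → 1, table → 0); rule it out.
(d) disagrees with φ on (0,0,0,1,0) (formula → 1, table → 0); rule it out.
(a) is the remaining candidate, and it agrees with φ on all 32 inputs.

a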